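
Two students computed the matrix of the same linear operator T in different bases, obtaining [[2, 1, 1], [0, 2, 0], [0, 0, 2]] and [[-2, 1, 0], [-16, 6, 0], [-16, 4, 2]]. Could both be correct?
Two matrices over a field are similar if and only if they have the same invariant factors.

Both A and B have characteristic polynomial (x - 2)^3 and minimal polynomial (x - 2)^2. Computing further, both have invariant factors x - 2, (x - 2)^2. Hence A and B are similar.

Yes.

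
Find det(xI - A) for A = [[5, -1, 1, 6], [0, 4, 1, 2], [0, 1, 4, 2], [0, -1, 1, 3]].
xI - A = [[x - 5, 1, -1, -6], [0, x - 4, -1, -2], [0, -1, x - 4, -2], [0, 1, -1, x - 3]].

Expanding det(xI - A) along the first row:
det(xI - A) = + (x - 5)·det([[x - 4, -1, -2], [-1, x - 4, -2], [1, -1, x - 3]]) - (1)·det([[0, -1, -2], [0, x - 4, -2], [0, -1, x - 3]]) + (-1)·det([[0, x - 4, -2], [0, -1, -2], [0, 1, x - 3]]) - (-6)·det([[0, x - 4, -1], [0, -1, x - 4], [0, 1, -1]]).

Evaluating gives χ_A(x) = x^4 - 16x^3 + 94x^2 - 240x + 225 = (x - 5)^2(x - 3)^2.

χ_A(x) = (x - 5)^2(x - 3)^2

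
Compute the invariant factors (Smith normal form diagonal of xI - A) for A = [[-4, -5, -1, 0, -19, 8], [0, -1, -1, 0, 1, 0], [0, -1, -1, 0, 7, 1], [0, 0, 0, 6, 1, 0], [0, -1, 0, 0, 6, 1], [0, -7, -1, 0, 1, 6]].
(x - 6)^3(x + 1)^2(x + 4)

The Jordan structure of A has elementary divisors (x + 4), (x + 1)^2, (x - 6)^3. Arranging the block sizes at each eigenvalue in decreasing order and taking row products gives the invariant factors.

Invariant factors (smallest first, each dividing the next): (x - 6)^3(x + 1)^2(x + 4).

Check: the last factor (x - 6)^3(x + 1)^2(x + 4) is the minimal polynomial, and the product (x - 6)^3(x + 1)^2(x + 4) is the characteristic polynomial.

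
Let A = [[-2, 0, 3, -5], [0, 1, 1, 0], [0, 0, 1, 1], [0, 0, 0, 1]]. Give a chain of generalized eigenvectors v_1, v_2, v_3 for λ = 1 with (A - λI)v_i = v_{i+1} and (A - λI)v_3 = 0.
We seek v_1 ∈ ker((A - I)^3) \ ker((A - I)^2), then set v_{i+1} = (A - I) v_i.

One such chain is v_1 = [[0, -2, 2, 1]]^T, v_2 = [[1, 2, 1, 0]]^T, v_3 = [[0, 1, 0, 0]]^T. Check: (A - I) v_3 = [[0, 0, 0, 0]]^T = 0.

v_1 = [[0, -2, 2, 1]]^T, v_2 = [[1, 2, 1, 0]]^T, v_3 = [[0, 1, 0, 0]]^T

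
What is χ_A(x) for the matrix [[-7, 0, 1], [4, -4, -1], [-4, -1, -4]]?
xI - A = [[x + 7, 0, -1], [-4, x + 4, 1], [4, 1, x + 4]].

Expanding det(xI - A) along the first row:
det(xI - A) = + (x + 7)·det([[x + 4, 1], [1, x + 4]]) - (0)·det([[-4, 1], [4, x + 4]]) + (-1)·det([[-4, x + 4], [4, 1]]).

Evaluating gives χ_A(x) = x^3 + 15x^2 + 75x + 125 = (x + 5)^3.

χ_A(x) = (x + 5)^3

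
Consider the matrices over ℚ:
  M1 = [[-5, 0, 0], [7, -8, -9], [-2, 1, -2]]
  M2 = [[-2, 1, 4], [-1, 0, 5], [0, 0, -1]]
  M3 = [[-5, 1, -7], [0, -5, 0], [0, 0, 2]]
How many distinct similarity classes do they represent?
Characteristic polynomials: χ_{M1} = (x + 5)^3, χ_{M2} = (x + 1)^3, χ_{M3} = (x - 2)(x + 5)^2.

{M1}: invariant factors (x + 5)^3.

{M2}: invariant factors (x + 1)^3.

{M3}: invariant factors (x - 2)(x + 5)^2.

Matrices are similar if and only if their invariant-factor lists agree; the partition into similarity classes is {M1}, {M2}, {M3}.

3 classes: {M1}, {M2}, {M3}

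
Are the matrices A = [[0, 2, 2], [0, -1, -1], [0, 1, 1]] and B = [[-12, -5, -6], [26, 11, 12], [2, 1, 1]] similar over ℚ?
χ_A(x) = x^3 but χ_B(x) = (x - 1)^2(x + 2). The characteristic polynomial is a similarity invariant, so A and B are not similar.

No.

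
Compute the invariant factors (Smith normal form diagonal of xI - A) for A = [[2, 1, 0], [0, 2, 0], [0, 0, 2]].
The Jordan structure of A has elementary divisors (x - 2)^2, (x - 2). Arranging the block sizes at each eigenvalue in decreasing order and taking row products gives the invariant factors.

Invariant factors (smallest first, each dividing the next): x - 2, (x - 2)^2.

Check: the last factor (x - 2)^2 is the minimal polynomial, and the product (x - 2)^3 is the characteristic polynomial.

x - 2, (x - 2)^2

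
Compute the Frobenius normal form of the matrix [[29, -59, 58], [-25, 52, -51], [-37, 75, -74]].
R = [[0, 0, -8], [1, 0, -10], [0, 1, 7]]

The invariant factors of A (the non-unit diagonal entries of the Smith normal form of xI - A over ℚ[x]) are (x - 4)(x^2 - 3x - 2), each dividing the next. The characteristic polynomial is their product, (x - 4)(x^2 - 3x - 2).

The rational canonical form is the block-diagonal matrix of companion matrices C(f_i):
R = [[0, 0, -8], [1, 0, -10], [0, 1, 7]].

Note the characteristic polynomial does not split into linear factors over ℚ, so A has no Jordan form over ℚ; the rational canonical form exists over any field.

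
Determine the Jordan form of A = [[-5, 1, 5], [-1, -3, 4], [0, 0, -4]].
The characteristic polynomial is det(xI - A) = (x + 4)^3, so the eigenvalues are -4 (algebraic multiplicity 3).

For λ = -4: rank(A + 4I) = 2, rank((A + 4I)^2) = 1, rank((A + 4I)^3) = 0. The eigenspace has dimension 3 - 2 = 1, so there is 1 Jordan block; the rank sequence gives block sizes [3].

Assembling the blocks gives the Jordan form J above.

J = [[-4, 1, 0], [0, -4, 1], [0, 0, -4]]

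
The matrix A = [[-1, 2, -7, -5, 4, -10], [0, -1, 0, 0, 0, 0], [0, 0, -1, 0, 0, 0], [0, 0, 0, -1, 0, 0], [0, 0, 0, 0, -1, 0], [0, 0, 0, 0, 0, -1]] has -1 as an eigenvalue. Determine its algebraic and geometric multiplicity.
The characteristic polynomial is (x + 1)^6, so the factor x + 1 appears with exponent 6: the algebraic multiplicity is 6.

rank(A + I) = 1, so the eigenspace has dimension 6 - 1 = 5: the geometric multiplicity is 5.

Since 5 < 6, A is not diagonalizable.

algebraic multiplicity 6, geometric multiplicity 5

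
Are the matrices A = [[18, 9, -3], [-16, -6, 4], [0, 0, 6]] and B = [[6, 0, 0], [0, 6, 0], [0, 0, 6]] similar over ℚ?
Both have characteristic polynomial (x - 6)^3, but the minimal polynomial of A is (x - 6)^2 while the minimal polynomial of B is x - 6. The minimal polynomial is a similarity invariant, so A and B are not similar.

No.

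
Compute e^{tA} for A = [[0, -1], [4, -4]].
A has Jordan form J = [[-2, 1], [0, -2]] with A = PJP^{-1}, so e^{tA} = P e^{tJ} P^{-1}.

For a Jordan block J_k(λ), e^{tJ_k(λ)} = e^{λt} · (I + tN + t^2 N^2/2! + ... + t^{k-1} N^{k-1}/(k-1)!) where N is the nilpotent superdiagonal part.

Assembling the blocks and conjugating back gives the entries of e^{tA} as shown above.

e^{tA} = [[(2*t + 1)*e^{-2*t}, -t*e^{-2*t}], [4*t*e^{-2*t}, (1 - 2*t)*e^{-2*t}]]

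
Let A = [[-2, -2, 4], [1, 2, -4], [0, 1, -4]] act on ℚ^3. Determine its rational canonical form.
R = [[0, 0, 4], [1, 0, -2], [0, 1, -4]]

The invariant factors of A (the non-unit diagonal entries of the Smith normal form of xI - A over ℚ[x]) are (x + 2)(x^2 + 2x - 2), each dividing the next. The characteristic polynomial is their product, (x + 2)(x^2 + 2x - 2).

The rational canonical form is the block-diagonal matrix of companion matrices C(f_i):
R = [[0, 0, 4], [1, 0, -2], [0, 1, -4]].

Note the characteristic polynomial does not split into linear factors over ℚ, so A has no Jordan form over ℚ; the rational canonical form exists over any field.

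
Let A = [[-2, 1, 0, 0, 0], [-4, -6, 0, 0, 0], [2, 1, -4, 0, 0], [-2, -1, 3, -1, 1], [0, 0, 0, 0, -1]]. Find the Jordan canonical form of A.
The characteristic polynomial is det(xI - A) = (x + 1)^2(x + 4)^3, so the eigenvalues are -4 (algebraic multiplicity 3), -1 (algebraic multiplicity 2).

For λ = -4: rank(A + 4I) = 3, rank((A + 4I)^2) = 2. The eigenspace has dimension 5 - 3 = 2, so there are 2 Jordan blocks; the rank sequence gives block sizes [2, 1].

For λ = -1: rank(A + I) = 4, rank((A + I)^2) = 3. The eigenspace has dimension 5 - 4 = 1, so there is 1 Jordan block; the rank sequence gives block sizes [2].

Assembling the blocks gives the Jordan form J above.

J = [[-4, 1, 0, 0, 0], [0, -4, 0, 0, 0], [0, 0, -4, 0, 0], [0, 0, 0, -1, 1], [0, 0, 0, 0, -1]]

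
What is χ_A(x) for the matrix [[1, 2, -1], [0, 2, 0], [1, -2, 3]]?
xI - A = [[x - 1, -2, 1], [0, x - 2, 0], [-1, 2, x - 3]].

Expanding det(xI - A) along the first row:
det(xI - A) = + (x - 1)·det([[x - 2, 0], [2, x - 3]]) - (-2)·det([[0, 0], [-1, x - 3]]) + (1)·det([[0, x - 2], [-1, 2]]).

Evaluating gives χ_A(x) = x^3 - 6x^2 + 12x - 8 = (x - 2)^3.

χ_A(x) = (x - 2)^3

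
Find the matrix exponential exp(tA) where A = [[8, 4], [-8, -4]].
e^{tA} = [[2*e^{4*t} - 1, e^{4*t} - 1], [2 - 2*e^{4*t}, 2 - e^{4*t}]]

A has Jordan form J = [[0, 0], [0, 4]] with A = PJP^{-1}, so e^{tA} = P e^{tJ} P^{-1}.

For a Jordan block J_k(λ), e^{tJ_k(λ)} = e^{λt} · (I + tN + t^2 N^2/2! + ... + t^{k-1} N^{k-1}/(k-1)!) where N is the nilpotent superdiagonal part.

Assembling the blocks and conjugating back gives the entries of e^{tA} as shown above.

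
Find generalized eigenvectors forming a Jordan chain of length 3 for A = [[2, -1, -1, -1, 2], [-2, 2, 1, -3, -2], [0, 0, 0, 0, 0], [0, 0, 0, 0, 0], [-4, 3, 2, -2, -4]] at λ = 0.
v_1 = [[0, 1, 1, 0, 1]]^T, v_2 = [[0, 1, 0, 0, 1]]^T, v_3 = [[1, 0, 0, 0, -1]]^T

We seek v_1 ∈ ker(A^3) \ ker(A^2), then set v_{i+1} = A v_i.

One such chain is v_1 = [[0, 1, 1, 0, 1]]^T, v_2 = [[0, 1, 0, 0, 1]]^T, v_3 = [[1, 0, 0, 0, -1]]^T. Check: A v_3 = [[0, 0, 0, 0, 0]]^T = 0.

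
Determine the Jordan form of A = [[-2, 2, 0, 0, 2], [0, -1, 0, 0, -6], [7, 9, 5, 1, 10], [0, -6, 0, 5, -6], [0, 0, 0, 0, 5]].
J = [[-2, 0, 0, 0, 0], [0, -1, 0, 0, 0], [0, 0, 5, 1, 0], [0, 0, 0, 5, 0], [0, 0, 0, 0, 5]]

The characteristic polynomial is det(xI - A) = (x - 5)^3(x + 1)(x + 2), so the eigenvalues are -2 (algebraic multiplicity 1), -1 (algebraic multiplicity 1), 5 (algebraic multiplicity 3).

For λ = -2: algebraic multiplicity 1 gives one 1×1 block.

For λ = -1: algebraic multiplicity 1 gives one 1×1 block.

For λ = 5: rank(A - 5I) = 3, rank((A - 5I)^2) = 2. The eigenspace has dimension 5 - 3 = 2, so there are 2 Jordan blocks; the rank sequence gives block sizes [2, 1].

Assembling the blocks gives the Jordan form J above.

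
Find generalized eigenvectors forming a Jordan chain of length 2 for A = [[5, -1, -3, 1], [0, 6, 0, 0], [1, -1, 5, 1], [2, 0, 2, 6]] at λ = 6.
We seek v_1 ∈ ker((A - 6I)^2) \ ker(A - 6I), then set v_{i+1} = (A - 6I) v_i.

One such chain is v_1 = [[0, -1, 1, 1]]^T, v_2 = [[-1, 0, 1, 2]]^T. Check: (A - 6I) v_2 = [[0, 0, 0, 0]]^T = 0.

v_1 = [[0, -1, 1, 1]]^T, v_2 = [[-1, 0, 1, 2]]^T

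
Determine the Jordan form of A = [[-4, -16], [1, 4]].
The characteristic polynomial is det(xI - A) = x^2, so the eigenvalues are 0 (algebraic multiplicity 2).

For λ = 0: rank(A) = 1, rank(A^2) = 0. The eigenspace has dimension 2 - 1 = 1, so there is 1 Jordan block; the rank sequence gives block sizes [2].

Assembling the blocks gives the Jordan form J above.

J = [[0, 1], [0, 0]]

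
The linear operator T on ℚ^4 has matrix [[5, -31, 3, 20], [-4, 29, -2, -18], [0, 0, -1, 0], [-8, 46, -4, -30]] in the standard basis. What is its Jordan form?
The characteristic polynomial is det(xI - A) = (x - 6)(x + 1)^3, so the eigenvalues are -1 (algebraic multiplicity 3), 6 (algebraic multiplicity 1).

For λ = -1: rank(A + I) = 2, rank((A + I)^2) = 1. The eigenspace has dimension 4 - 2 = 2, so there are 2 Jordan blocks; the rank sequence gives block sizes [2, 1].

For λ = 6: algebraic multiplicity 1 gives one 1×1 block.

Assembling the blocks gives the Jordan form J above.

J = [[-1, 1, 0, 0], [0, -1, 0, 0], [0, 0, -1, 0], [0, 0, 0, 6]]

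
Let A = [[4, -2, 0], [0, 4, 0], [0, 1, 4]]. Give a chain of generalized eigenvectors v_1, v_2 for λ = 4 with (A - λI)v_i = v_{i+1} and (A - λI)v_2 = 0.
We seek v_1 ∈ ker((A - 4I)^2) \ ker(A - 4I), then set v_{i+1} = (A - 4I) v_i.

One such chain is v_1 = [[1, 1, 0]]^T, v_2 = [[-2, 0, 1]]^T. Check: (A - 4I) v_2 = [[0, 0, 0]]^T = 0.

v_1 = [[1, 1, 0]]^T, v_2 = [[-2, 0, 1]]^T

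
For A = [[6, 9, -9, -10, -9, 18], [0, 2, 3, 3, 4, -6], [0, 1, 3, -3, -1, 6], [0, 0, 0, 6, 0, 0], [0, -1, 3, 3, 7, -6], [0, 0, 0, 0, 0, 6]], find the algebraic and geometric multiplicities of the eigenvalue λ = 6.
algebraic multiplicity 4, geometric multiplicity 3

The characteristic polynomial is (x - 6)^4(x - 3)^2, so the factor x - 6 appears with exponent 4: the algebraic multiplicity is 4.

rank(A - 6I) = 3, so the eigenspace has dimension 6 - 3 = 3: the geometric multiplicity is 3.

Since 3 < 4, A is not diagonalizable.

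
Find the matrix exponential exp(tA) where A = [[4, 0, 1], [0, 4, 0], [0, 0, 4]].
A has Jordan form J = [[4, 1, 0], [0, 4, 0], [0, 0, 4]] with A = PJP^{-1}, so e^{tA} = P e^{tJ} P^{-1}.

For a Jordan block J_k(λ), e^{tJ_k(λ)} = e^{λt} · (I + tN + t^2 N^2/2! + ... + t^{k-1} N^{k-1}/(k-1)!) where N is the nilpotent superdiagonal part.

Assembling the blocks and conjugating back gives the entries of e^{tA} as shown above.

e^{tA} = [[e^{4*t}, 0, t*e^{4*t}], [0, e^{4*t}, 0], [0, 0, e^{4*t}]]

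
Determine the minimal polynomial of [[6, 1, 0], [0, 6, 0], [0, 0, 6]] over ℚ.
The characteristic polynomial factors as (x - 6)^3. The minimal polynomial is ∏(x - λ)^{k_λ} where k_λ is the size of the largest Jordan block at λ.

For λ = 6: rank(A - 6I) = 1, and the largest Jordan block has size 2 (the smallest k with rank((A - 6I)^k) = rank((A - 6I)^(k+1))).

So m_A(x) = (x - 6)^2.

m_A(x) = (x - 6)^2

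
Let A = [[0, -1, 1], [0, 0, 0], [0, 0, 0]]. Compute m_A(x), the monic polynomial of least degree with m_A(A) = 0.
m_A(x) = x^2

The characteristic polynomial factors as x^3. The minimal polynomial is ∏(x - λ)^{k_λ} where k_λ is the size of the largest Jordan block at λ.

For λ = 0: rank(A) = 1, and the largest Jordan block has size 2 (the smallest k with rank(A^k) = rank(A^(k+1))).

So m_A(x) = x^2.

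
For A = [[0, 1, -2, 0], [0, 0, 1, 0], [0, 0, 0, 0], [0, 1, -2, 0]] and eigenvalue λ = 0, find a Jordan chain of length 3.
We seek v_1 ∈ ker(A^3) \ ker(A^2), then set v_{i+1} = A v_i.

One such chain is v_1 = [[0, 1, 1, -1]]^T, v_2 = [[-1, 1, 0, -1]]^T, v_3 = [[1, 0, 0, 1]]^T. Check: A v_3 = [[0, 0, 0, 0]]^T = 0.

v_1 = [[0, 1, 1, -1]]^T, v_2 = [[-1, 1, 0, -1]]^T, v_3 = [[1, 0, 0, 1]]^T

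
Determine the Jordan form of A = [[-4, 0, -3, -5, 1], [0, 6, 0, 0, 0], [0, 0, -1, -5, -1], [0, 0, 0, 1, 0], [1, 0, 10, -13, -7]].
J = [[-4, 1, 0, 0, 0], [0, -4, 1, 0, 0], [0, 0, -4, 0, 0], [0, 0, 0, 1, 0], [0, 0, 0, 0, 6]]

The characteristic polynomial is det(xI - A) = (x - 6)(x - 1)(x + 4)^3, so the eigenvalues are -4 (algebraic multiplicity 3), 1 (algebraic multiplicity 1), 6 (algebraic multiplicity 1).

For λ = -4: rank(A + 4I) = 4, rank((A + 4I)^2) = 3, rank((A + 4I)^3) = 2. The eigenspace has dimension 5 - 4 = 1, so there is 1 Jordan block; the rank sequence gives block sizes [3].

For λ = 1: algebraic multiplicity 1 gives one 1×1 block.

For λ = 6: algebraic multiplicity 1 gives one 1×1 block.

Assembling the blocks gives the Jordan form J above.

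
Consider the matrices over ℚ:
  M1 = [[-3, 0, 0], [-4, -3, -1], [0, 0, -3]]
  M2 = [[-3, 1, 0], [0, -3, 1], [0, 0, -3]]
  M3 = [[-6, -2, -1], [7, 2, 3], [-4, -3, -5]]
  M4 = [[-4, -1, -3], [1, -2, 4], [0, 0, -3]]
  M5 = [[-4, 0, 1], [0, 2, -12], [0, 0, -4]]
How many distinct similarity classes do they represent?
3 classes: {M1}, {M2, M3, M4}, {M5}

Characteristic polynomials: χ_{M1} = (x + 3)^3, χ_{M2} = (x + 3)^3, χ_{M3} = (x + 3)^3, χ_{M4} = (x + 3)^3, χ_{M5} = (x - 2)(x + 4)^2.

{M1}: invariant factors x + 3, (x + 3)^2.

{M2, M3, M4}: invariant factors (x + 3)^3.

{M5}: invariant factors (x - 2)(x + 4)^2.

Matrices are similar if and only if their invariant-factor lists agree; the partition into similarity classes is {M1}, {M2, M3, M4}, {M5}.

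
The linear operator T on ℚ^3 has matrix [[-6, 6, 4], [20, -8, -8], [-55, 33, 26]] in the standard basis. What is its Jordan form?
The characteristic polynomial is det(xI - A) = (x - 4)^3, so the eigenvalues are 4 (algebraic multiplicity 3).

For λ = 4: rank(A - 4I) = 1, rank((A - 4I)^2) = 0. The eigenspace has dimension 3 - 1 = 2, so there are 2 Jordan blocks; the rank sequence gives block sizes [2, 1].

Assembling the blocks gives the Jordan form J above.

J = [[4, 1, 0], [0, 4, 0], [0, 0, 4]]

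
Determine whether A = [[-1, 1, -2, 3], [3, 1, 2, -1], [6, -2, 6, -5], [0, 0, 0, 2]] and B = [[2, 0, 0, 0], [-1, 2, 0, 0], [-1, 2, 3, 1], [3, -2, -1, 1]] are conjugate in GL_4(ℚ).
Two matrices over a field are similar if and only if they have the same invariant factors.

Both A and B have characteristic polynomial (x - 2)^4 and minimal polynomial (x - 2)^2. Computing further, both have invariant factors (x - 2)^2, (x - 2)^2. Hence A and B are similar.

Yes.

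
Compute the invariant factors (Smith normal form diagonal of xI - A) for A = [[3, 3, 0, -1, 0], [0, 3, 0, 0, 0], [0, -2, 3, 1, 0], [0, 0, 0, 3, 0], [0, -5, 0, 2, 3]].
The Jordan structure of A has elementary divisors (x - 3)^2, (x - 3)^2, (x - 3). Arranging the block sizes at each eigenvalue in decreasing order and taking row products gives the invariant factors.

Invariant factors (smallest first, each dividing the next): x - 3, (x - 3)^2, (x - 3)^2.

Check: the last factor (x - 3)^2 is the minimal polynomial, and the product (x - 3)^5 is the characteristic polynomial.

x - 3, (x - 3)^2, (x - 3)^2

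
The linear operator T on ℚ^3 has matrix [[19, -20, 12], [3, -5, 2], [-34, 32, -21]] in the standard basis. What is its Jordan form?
The characteristic polynomial is det(xI - A) = (x + 1)(x + 3)^2, so the eigenvalues are -3 (algebraic multiplicity 2), -1 (algebraic multiplicity 1).

For λ = -3: rank(A + 3I) = 2, rank((A + 3I)^2) = 1. The eigenspace has dimension 3 - 2 = 1, so there is 1 Jordan block; the rank sequence gives block sizes [2].

For λ = -1: algebraic multiplicity 1 gives one 1×1 block.

Assembling the blocks gives the Jordan form J above.

J = [[-3, 1, 0], [0, -3, 0], [0, 0, -1]]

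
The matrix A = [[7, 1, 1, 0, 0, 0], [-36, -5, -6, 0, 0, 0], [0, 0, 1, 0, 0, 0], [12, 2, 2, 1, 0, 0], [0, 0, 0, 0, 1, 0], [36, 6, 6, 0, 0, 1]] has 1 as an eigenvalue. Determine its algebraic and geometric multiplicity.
The characteristic polynomial is (x - 1)^6, so the factor x - 1 appears with exponent 6: the algebraic multiplicity is 6.

rank(A - I) = 1, so the eigenspace has dimension 6 - 1 = 5: the geometric multiplicity is 5.

Since 5 < 6, A is not diagonalizable.

algebraic multiplicity 6, geometric multiplicity 5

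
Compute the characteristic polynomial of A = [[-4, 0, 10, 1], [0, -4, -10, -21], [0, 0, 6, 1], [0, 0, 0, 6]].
χ_A(x) = (x - 6)^2(x + 4)^2

xI - A = [[x + 4, 0, -10, -1], [0, x + 4, 10, 21], [0, 0, x - 6, -1], [0, 0, 0, x - 6]].

Expanding det(xI - A) along the first row:
det(xI - A) = + (x + 4)·det([[x + 4, 10, 21], [0, x - 6, -1], [0, 0, x - 6]]) - (0)·det([[0, 10, 21], [0, x - 6, -1], [0, 0, x - 6]]) + (-10)·det([[0, x + 4, 21], [0, 0, -1], [0, 0, x - 6]]) - (-1)·det([[0, x + 4, 10], [0, 0, x - 6], [0, 0, 0]]).

Evaluating gives χ_A(x) = x^4 - 4x^3 - 44x^2 + 96x + 576 = (x - 6)^2(x + 4)^2.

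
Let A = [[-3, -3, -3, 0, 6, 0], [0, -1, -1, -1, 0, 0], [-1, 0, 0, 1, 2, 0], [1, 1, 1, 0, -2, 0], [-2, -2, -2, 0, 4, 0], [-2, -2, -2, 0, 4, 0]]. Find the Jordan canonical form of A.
J = [[0, 1, 0, 0, 0, 0], [0, 0, 0, 0, 0, 0], [0, 0, 0, 1, 0, 0], [0, 0, 0, 0, 0, 0], [0, 0, 0, 0, 0, 0], [0, 0, 0, 0, 0, 0]]

The characteristic polynomial is det(xI - A) = x^6, so the eigenvalues are 0 (algebraic multiplicity 6).

For λ = 0: rank(A) = 2, rank(A^2) = 0. The eigenspace has dimension 6 - 2 = 4, so there are 4 Jordan blocks; the rank sequence gives block sizes [2, 2, 1, 1].

Assembling the blocks gives the Jordan form J above.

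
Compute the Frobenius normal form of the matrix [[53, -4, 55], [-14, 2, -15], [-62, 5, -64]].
R = [[0, 0, 25], [1, 0, -15], [0, 1, -9]]

The invariant factors of A (the non-unit diagonal entries of the Smith normal form of xI - A over ℚ[x]) are (x - 1)(x + 5)^2, each dividing the next. The characteristic polynomial is their product, (x - 1)(x + 5)^2.

The rational canonical form is the block-diagonal matrix of companion matrices C(f_i):
R = [[0, 0, 25], [1, 0, -15], [0, 1, -9]].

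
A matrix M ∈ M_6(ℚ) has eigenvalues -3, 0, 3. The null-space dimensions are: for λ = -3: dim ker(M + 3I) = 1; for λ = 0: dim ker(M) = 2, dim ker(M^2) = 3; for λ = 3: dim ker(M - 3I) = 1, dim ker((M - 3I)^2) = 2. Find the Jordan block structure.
λ = -3: successive nullity increments [1] count blocks of size ≥ k; block sizes are [1].
λ = 0: successive nullity increments [2, 1] count blocks of size ≥ k; block sizes are [2, 1].
λ = 3: successive nullity increments [1, 1] count blocks of size ≥ k; block sizes are [2].

Jordan blocks: (-3, 1), (0, 2), (0, 1), (3, 2)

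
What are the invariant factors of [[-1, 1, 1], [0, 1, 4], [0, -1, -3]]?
(x + 1)^3

The Jordan structure of A has elementary divisors (x + 1)^3. Arranging the block sizes at each eigenvalue in decreasing order and taking row products gives the invariant factors.

Invariant factors (smallest first, each dividing the next): (x + 1)^3.

Check: the last factor (x + 1)^3 is the minimal polynomial, and the product (x + 1)^3 is the characteristic polynomial.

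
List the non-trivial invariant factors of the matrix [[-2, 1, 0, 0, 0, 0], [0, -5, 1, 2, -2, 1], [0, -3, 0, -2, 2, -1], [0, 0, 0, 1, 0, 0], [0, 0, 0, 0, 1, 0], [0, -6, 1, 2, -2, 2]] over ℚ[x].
x - 1, x - 1, (x - 1)(x + 2)^3

The Jordan structure of A has elementary divisors (x + 2)^3, (x - 1), (x - 1), (x - 1). Arranging the block sizes at each eigenvalue in decreasing order and taking row products gives the invariant factors.

Invariant factors (smallest first, each dividing the next): x - 1, x - 1, (x - 1)(x + 2)^3.

Check: the last factor (x - 1)(x + 2)^3 is the minimal polynomial, and the product (x - 1)^3(x + 2)^3 is the characteristic polynomial.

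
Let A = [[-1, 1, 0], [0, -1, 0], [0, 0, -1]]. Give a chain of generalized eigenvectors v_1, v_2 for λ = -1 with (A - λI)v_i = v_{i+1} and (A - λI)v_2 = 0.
v_1 = [[-1, 1, 2]]^T, v_2 = [[1, 0, 0]]^T

We seek v_1 ∈ ker((A + I)^2) \ ker(A + I), then set v_{i+1} = (A + I) v_i.

One such chain is v_1 = [[-1, 1, 2]]^T, v_2 = [[1, 0, 0]]^T. Check: (A + I) v_2 = [[0, 0, 0]]^T = 0.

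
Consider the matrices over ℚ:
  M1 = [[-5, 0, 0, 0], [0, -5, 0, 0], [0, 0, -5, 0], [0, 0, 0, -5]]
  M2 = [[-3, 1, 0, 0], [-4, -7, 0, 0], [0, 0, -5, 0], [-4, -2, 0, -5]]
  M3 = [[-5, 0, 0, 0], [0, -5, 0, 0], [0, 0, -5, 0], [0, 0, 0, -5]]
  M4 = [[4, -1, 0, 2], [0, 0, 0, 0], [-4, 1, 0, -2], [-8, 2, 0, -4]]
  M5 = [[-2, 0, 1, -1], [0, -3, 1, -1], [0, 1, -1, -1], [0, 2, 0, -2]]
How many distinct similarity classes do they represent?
4 classes: {M1, M3}, {M2}, {M4}, {M5}

Characteristic polynomials: χ_{M1} = (x + 5)^4, χ_{M2} = (x + 5)^4, χ_{M3} = (x + 5)^4, χ_{M4} = x^4, χ_{M5} = (x + 2)^4.

{M1, M3}: invariant factors x + 5, x + 5, x + 5, x + 5.

{M2}: invariant factors x + 5, x + 5, (x + 5)^2.

{M4}: invariant factors x, x, x^2.

{M5}: invariant factors x + 2, (x + 2)^3.

Matrices are similar if and only if their invariant-factor lists agree; the partition into similarity classes is {M1, M3}, {M2}, {M4}, {M5}.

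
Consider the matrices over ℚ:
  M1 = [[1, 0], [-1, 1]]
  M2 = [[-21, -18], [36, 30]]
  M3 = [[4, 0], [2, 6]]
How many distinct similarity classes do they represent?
3 classes: {M1}, {M2}, {M3}

Characteristic polynomials: χ_{M1} = (x - 1)^2, χ_{M2} = (x - 6)(x - 3), χ_{M3} = (x - 6)(x - 4).

{M1}: invariant factors (x - 1)^2.

{M2}: invariant factors (x - 6)(x - 3).

{M3}: invariant factors (x - 6)(x - 4).

Matrices are similar if and only if their invariant-factor lists agree; the partition into similarity classes is {M1}, {M2}, {M3}.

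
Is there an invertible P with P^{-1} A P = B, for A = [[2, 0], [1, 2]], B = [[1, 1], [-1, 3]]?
Yes.

Two matrices over a field are similar if and only if they have the same invariant factors.

Both A and B have characteristic polynomial (x - 2)^2 and minimal polynomial (x - 2)^2. Computing further, both have invariant factors (x - 2)^2. Hence A and B are similar.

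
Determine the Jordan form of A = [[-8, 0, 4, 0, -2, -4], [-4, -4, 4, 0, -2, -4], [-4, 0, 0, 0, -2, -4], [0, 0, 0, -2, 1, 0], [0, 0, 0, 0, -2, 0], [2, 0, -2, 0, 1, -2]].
J = [[-4, 0, 0, 0, 0, 0], [0, -4, 0, 0, 0, 0], [0, 0, -4, 0, 0, 0], [0, 0, 0, -2, 1, 0], [0, 0, 0, 0, -2, 0], [0, 0, 0, 0, 0, -2]]

The characteristic polynomial is det(xI - A) = (x + 2)^3(x + 4)^3, so the eigenvalues are -4 (algebraic multiplicity 3), -2 (algebraic multiplicity 3).

For λ = -4: rank(A + 4I) = 3. The eigenspace has dimension 6 - 3 = 3, so there are 3 Jordan blocks; the rank sequence gives block sizes [1, 1, 1].

For λ = -2: rank(A + 2I) = 4, rank((A + 2I)^2) = 3. The eigenspace has dimension 6 - 4 = 2, so there are 2 Jordan blocks; the rank sequence gives block sizes [2, 1].

Assembling the blocks gives the Jordan form J above.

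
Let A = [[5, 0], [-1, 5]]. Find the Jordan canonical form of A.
J = [[5, 1], [0, 5]]

The characteristic polynomial is det(xI - A) = (x - 5)^2, so the eigenvalues are 5 (algebraic multiplicity 2).

For λ = 5: rank(A - 5I) = 1, rank((A - 5I)^2) = 0. The eigenspace has dimension 2 - 1 = 1, so there is 1 Jordan block; the rank sequence gives block sizes [2].

Assembling the blocks gives the Jordan form J above.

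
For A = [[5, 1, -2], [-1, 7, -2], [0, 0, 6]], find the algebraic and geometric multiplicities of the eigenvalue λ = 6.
The characteristic polynomial is (x - 6)^3, so the factor x - 6 appears with exponent 3: the algebraic multiplicity is 3.

rank(A - 6I) = 1, so the eigenspace has dimension 3 - 1 = 2: the geometric multiplicity is 2.

Since 2 < 3, A is not diagonalizable.

algebraic multiplicity 3, geometric multiplicity 2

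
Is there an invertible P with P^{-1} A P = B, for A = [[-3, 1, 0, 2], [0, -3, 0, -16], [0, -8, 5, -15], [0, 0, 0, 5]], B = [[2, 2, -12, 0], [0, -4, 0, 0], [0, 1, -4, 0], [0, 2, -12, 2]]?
trace(A) = 4 but trace(B) = -4. The trace is a similarity invariant, so A and B are not similar.

No.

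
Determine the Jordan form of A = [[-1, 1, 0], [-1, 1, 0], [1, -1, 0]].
The characteristic polynomial is det(xI - A) = x^3, so the eigenvalues are 0 (algebraic multiplicity 3).

For λ = 0: rank(A) = 1, rank(A^2) = 0. The eigenspace has dimension 3 - 1 = 2, so there are 2 Jordan blocks; the rank sequence gives block sizes [2, 1].

Assembling the blocks gives the Jordan form J above.

J = [[0, 1, 0], [0, 0, 0], [0, 0, 0]]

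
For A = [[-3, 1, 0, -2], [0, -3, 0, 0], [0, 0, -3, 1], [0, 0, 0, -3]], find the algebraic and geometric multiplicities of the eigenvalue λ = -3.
The characteristic polynomial is (x + 3)^4, so the factor x + 3 appears with exponent 4: the algebraic multiplicity is 4.

rank(A + 3I) = 2, so the eigenspace has dimension 4 - 2 = 2: the geometric multiplicity is 2.

Since 2 < 4, A is not diagonalizable.

algebraic multiplicity 4, geometric multiplicity 2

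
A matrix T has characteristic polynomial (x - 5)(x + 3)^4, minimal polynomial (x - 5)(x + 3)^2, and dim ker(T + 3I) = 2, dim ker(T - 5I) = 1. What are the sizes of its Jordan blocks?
λ = -3: algebraic multiplicity 4 (exponent in χ_T), largest block size 2 (exponent in m_T), 2 blocks (geometric multiplicity). These force block sizes [2, 2].
λ = 5: algebraic multiplicity 1 (exponent in χ_T), largest block size 1 (exponent in m_T), 1 block (geometric multiplicity). This forces block sizes [1].

Jordan blocks: (-3, 2), (-3, 2), (5, 1)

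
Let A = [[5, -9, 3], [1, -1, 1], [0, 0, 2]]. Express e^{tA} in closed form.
A has Jordan form J = [[2, 1, 0], [0, 2, 0], [0, 0, 2]] with A = PJP^{-1}, so e^{tA} = P e^{tJ} P^{-1}.

For a Jordan block J_k(λ), e^{tJ_k(λ)} = e^{λt} · (I + tN + t^2 N^2/2! + ... + t^{k-1} N^{k-1}/(k-1)!) where N is the nilpotent superdiagonal part.

Assembling the blocks and conjugating back gives the entries of e^{tA} as shown above.

e^{tA} = [[(3*t + 1)*e^{2*t}, -9*t*e^{2*t}, 3*t*e^{2*t}], [t*e^{2*t}, (1 - 3*t)*e^{2*t}, t*e^{2*t}], [0, 0, e^{2*t}]]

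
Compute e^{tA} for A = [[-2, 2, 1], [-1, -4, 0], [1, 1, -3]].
e^{tA} = [[(t + 1)*e^{-3*t}, t*(t + 4)*e^{-3*t}/2, t*(t + 2)*e^{-3*t}/2], [-t*e^{-3*t}, (-t^2/2 - t + 1)*e^{-3*t}, -t^2*e^{-3*t}/2], [t*e^{-3*t}, t*(t + 2)*e^{-3*t}/2, (t^2 + 2)*e^{-3*t}/2]]

A has Jordan form J = [[-3, 1, 0], [0, -3, 1], [0, 0, -3]] with A = PJP^{-1}, so e^{tA} = P e^{tJ} P^{-1}.

For a Jordan block J_k(λ), e^{tJ_k(λ)} = e^{λt} · (I + tN + t^2 N^2/2! + ... + t^{k-1} N^{k-1}/(k-1)!) where N is the nilpotent superdiagonal part.

Assembling the blocks and conjugating back gives the entries of e^{tA} as shown above.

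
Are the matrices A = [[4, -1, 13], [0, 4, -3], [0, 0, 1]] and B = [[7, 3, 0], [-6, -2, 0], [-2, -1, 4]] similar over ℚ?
Two matrices over a field are similar if and only if they have the same invariant factors.

Both A and B have characteristic polynomial (x - 4)^2(x - 1) and minimal polynomial (x - 4)^2(x - 1). Computing further, both have invariant factors (x - 4)^2(x - 1). Hence A and B are similar.

Yes.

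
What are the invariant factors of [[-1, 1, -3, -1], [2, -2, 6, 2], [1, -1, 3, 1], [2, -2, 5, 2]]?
x, x(x - 1)^2

The Jordan structure of A has elementary divisors x, x, (x - 1)^2. Arranging the block sizes at each eigenvalue in decreasing order and taking row products gives the invariant factors.

Invariant factors (smallest first, each dividing the next): x, x(x - 1)^2.

Check: the last factor x(x - 1)^2 is the minimal polynomial, and the product x^2(x - 1)^2 is the characteristic polynomial.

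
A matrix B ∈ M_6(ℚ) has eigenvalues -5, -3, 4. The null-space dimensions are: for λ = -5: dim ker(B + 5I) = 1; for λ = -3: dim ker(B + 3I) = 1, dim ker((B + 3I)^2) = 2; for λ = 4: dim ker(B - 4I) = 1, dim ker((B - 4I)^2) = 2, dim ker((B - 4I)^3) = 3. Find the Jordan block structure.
λ = -5: successive nullity increments [1] count blocks of size ≥ k; block sizes are [1].
λ = -3: successive nullity increments [1, 1] count blocks of size ≥ k; block sizes are [2].
λ = 4: successive nullity increments [1, 1, 1] count blocks of size ≥ k; block sizes are [3].

Jordan blocks: (-5, 1), (-3, 2), (4, 3)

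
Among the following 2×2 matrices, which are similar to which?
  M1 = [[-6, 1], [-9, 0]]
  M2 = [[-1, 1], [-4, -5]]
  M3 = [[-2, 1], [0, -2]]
2 classes: {M1, M2}, {M3}

Characteristic polynomials: χ_{M1} = (x + 3)^2, χ_{M2} = (x + 3)^2, χ_{M3} = (x + 2)^2.

{M1, M2}: invariant factors (x + 3)^2.

{M3}: invariant factors (x + 2)^2.

Matrices are similar if and only if their invariant-factor lists agree; the partition into similarity classes is {M1, M2}, {M3}.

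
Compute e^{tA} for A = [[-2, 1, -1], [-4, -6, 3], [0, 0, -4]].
e^{tA} = [[(2*t + 1)*e^{-4*t}, t*e^{-4*t}, t*(t - 2)*e^{-4*t}/2], [-4*t*e^{-4*t}, (1 - 2*t)*e^{-4*t}, t*(3 - t)*e^{-4*t}], [0, 0, e^{-4*t}]]

A has Jordan form J = [[-4, 1, 0], [0, -4, 1], [0, 0, -4]] with A = PJP^{-1}, so e^{tA} = P e^{tJ} P^{-1}.

For a Jordan block J_k(λ), e^{tJ_k(λ)} = e^{λt} · (I + tN + t^2 N^2/2! + ... + t^{k-1} N^{k-1}/(k-1)!) where N is the nilpotent superdiagonal part.

Assembling the blocks and conjugating back gives the entries of e^{tA} as shown above.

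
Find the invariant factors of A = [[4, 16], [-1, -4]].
x^2

The Jordan structure of A has elementary divisors x^2. Arranging the block sizes at each eigenvalue in decreasing order and taking row products gives the invariant factors.

Invariant factors (smallest first, each dividing the next): x^2.

Check: the last factor x^2 is the minimal polynomial, and the product x^2 is the characteristic polynomial.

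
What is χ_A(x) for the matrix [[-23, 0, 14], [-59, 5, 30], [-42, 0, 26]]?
χ_A(x) = (x - 5)^2(x + 2)

xI - A = [[x + 23, 0, -14], [59, x - 5, -30], [42, 0, x - 26]].

Expanding det(xI - A) along the first row:
det(xI - A) = + (x + 23)·det([[x - 5, -30], [0, x - 26]]) - (0)·det([[59, -30], [42, x - 26]]) + (-14)·det([[59, x - 5], [42, 0]]).

Evaluating gives χ_A(x) = x^3 - 8x^2 + 5x + 50 = (x - 5)^2(x + 2).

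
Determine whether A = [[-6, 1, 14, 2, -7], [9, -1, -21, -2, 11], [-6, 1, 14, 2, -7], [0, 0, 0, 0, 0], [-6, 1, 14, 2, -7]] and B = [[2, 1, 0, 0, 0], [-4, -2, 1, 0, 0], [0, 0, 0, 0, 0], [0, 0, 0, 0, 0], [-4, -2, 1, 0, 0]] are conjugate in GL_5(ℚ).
Two matrices over a field are similar if and only if they have the same invariant factors.

Both A and B have characteristic polynomial x^5 and minimal polynomial x^3. Computing further, both have invariant factors x, x, x^3. Hence A and B are similar.

Yes.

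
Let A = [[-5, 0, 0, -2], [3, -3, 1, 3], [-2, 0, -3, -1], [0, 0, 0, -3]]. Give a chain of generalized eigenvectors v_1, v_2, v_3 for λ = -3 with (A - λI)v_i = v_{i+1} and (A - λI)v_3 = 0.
v_1 = [[-1, 1, 0, 1]]^T, v_2 = [[0, 0, 1, 0]]^T, v_3 = [[0, 1, 0, 0]]^T

We seek v_1 ∈ ker((A + 3I)^3) \ ker((A + 3I)^2), then set v_{i+1} = (A + 3I) v_i.

One such chain is v_1 = [[-1, 1, 0, 1]]^T, v_2 = [[0, 0, 1, 0]]^T, v_3 = [[0, 1, 0, 0]]^T. Check: (A + 3I) v_3 = [[0, 0, 0, 0]]^T = 0.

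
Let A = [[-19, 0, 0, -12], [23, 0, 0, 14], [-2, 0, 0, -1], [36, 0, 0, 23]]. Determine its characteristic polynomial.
xI - A = [[x + 19, 0, 0, 12], [-23, x, 0, -14], [2, 0, x, 1], [-36, 0, 0, x - 23]].

Expanding det(xI - A) along the first row:
det(xI - A) = + (x + 19)·det([[x, 0, -14], [0, x, 1], [0, 0, x - 23]]) - (0)·det([[-23, 0, -14], [2, x, 1], [-36, 0, x - 23]]) + (0)·det([[-23, x, -14], [2, 0, 1], [-36, 0, x - 23]]) - (12)·det([[-23, x, 0], [2, 0, x], [-36, 0, 0]]).

Evaluating gives χ_A(x) = x^4 - 4x^3 - 5x^2 = x^2(x - 5)(x + 1).

χ_A(x) = x^2(x - 5)(x + 1)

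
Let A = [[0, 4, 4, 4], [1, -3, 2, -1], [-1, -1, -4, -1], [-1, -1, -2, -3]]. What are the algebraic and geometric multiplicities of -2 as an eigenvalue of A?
algebraic multiplicity 3, geometric multiplicity 2

The characteristic polynomial is (x + 2)^3(x + 4), so the factor x + 2 appears with exponent 3: the algebraic multiplicity is 3.

rank(A + 2I) = 2, so the eigenspace has dimension 4 - 2 = 2: the geometric multiplicity is 2.

Since 2 < 3, A is not diagonalizable.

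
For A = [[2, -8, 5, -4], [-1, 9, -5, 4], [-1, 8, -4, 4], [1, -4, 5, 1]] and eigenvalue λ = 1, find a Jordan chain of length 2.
v_1 = [[-4, 3, 3, -3]]^T, v_2 = [[-1, 1, 1, -1]]^T

We seek v_1 ∈ ker((A - I)^2) \ ker(A - I), then set v_{i+1} = (A - I) v_i.

One such chain is v_1 = [[-4, 3, 3, -3]]^T, v_2 = [[-1, 1, 1, -1]]^T. Check: (A - I) v_2 = [[0, 0, 0, 0]]^T = 0.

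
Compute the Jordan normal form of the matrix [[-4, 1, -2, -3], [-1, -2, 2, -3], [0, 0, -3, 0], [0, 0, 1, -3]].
J = [[-3, 1, 0, 0], [0, -3, 1, 0], [0, 0, -3, 0], [0, 0, 0, -3]]

The characteristic polynomial is det(xI - A) = (x + 3)^4, so the eigenvalues are -3 (algebraic multiplicity 4).

For λ = -3: rank(A + 3I) = 2, rank((A + 3I)^2) = 1, rank((A + 3I)^3) = 0. The eigenspace has dimension 4 - 2 = 2, so there are 2 Jordan blocks; the rank sequence gives block sizes [3, 1].

Assembling the blocks gives the Jordan form J above.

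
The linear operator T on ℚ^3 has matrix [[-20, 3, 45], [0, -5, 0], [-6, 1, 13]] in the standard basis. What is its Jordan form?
J = [[-5, 1, 0], [0, -5, 0], [0, 0, -2]]

The characteristic polynomial is det(xI - A) = (x + 2)(x + 5)^2, so the eigenvalues are -5 (algebraic multiplicity 2), -2 (algebraic multiplicity 1).

For λ = -5: rank(A + 5I) = 2, rank((A + 5I)^2) = 1. The eigenspace has dimension 3 - 2 = 1, so there is 1 Jordan block; the rank sequence gives block sizes [2].

For λ = -2: algebraic multiplicity 1 gives one 1×1 block.

Assembling the blocks gives the Jordan form J above.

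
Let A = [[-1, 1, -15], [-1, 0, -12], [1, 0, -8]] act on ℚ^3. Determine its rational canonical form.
R = [[0, 0, -20], [1, 0, -24], [0, 1, -9]]

The invariant factors of A (the non-unit diagonal entries of the Smith normal form of xI - A over ℚ[x]) are (x + 2)^2(x + 5), each dividing the next. The characteristic polynomial is their product, (x + 2)^2(x + 5).

The rational canonical form is the block-diagonal matrix of companion matrices C(f_i):
R = [[0, 0, -20], [1, 0, -24], [0, 1, -9]].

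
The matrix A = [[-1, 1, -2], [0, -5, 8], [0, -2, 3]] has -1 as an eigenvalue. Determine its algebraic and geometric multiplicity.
algebraic multiplicity 3, geometric multiplicity 2

The characteristic polynomial is (x + 1)^3, so the factor x + 1 appears with exponent 3: the algebraic multiplicity is 3.

rank(A + I) = 1, so the eigenspace has dimension 3 - 1 = 2: the geometric multiplicity is 2.

Since 2 < 3, A is not diagonalizable.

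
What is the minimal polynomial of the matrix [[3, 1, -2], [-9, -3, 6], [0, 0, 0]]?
The characteristic polynomial factors as x^3. The minimal polynomial is ∏(x - λ)^{k_λ} where k_λ is the size of the largest Jordan block at λ.

For λ = 0: rank(A) = 1, and the largest Jordan block has size 2 (the smallest k with rank(A^k) = rank(A^(k+1))).

So m_A(x) = x^2.

m_A(x) = x^2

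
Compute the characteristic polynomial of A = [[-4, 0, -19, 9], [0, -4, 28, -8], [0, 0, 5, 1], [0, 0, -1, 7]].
xI - A = [[x + 4, 0, 19, -9], [0, x + 4, -28, 8], [0, 0, x - 5, -1], [0, 0, 1, x - 7]].

Expanding det(xI - A) along the first row:
det(xI - A) = + (x + 4)·det([[x + 4, -28, 8], [0, x - 5, -1], [0, 1, x - 7]]) - (0)·det([[0, -28, 8], [0, x - 5, -1], [0, 1, x - 7]]) + (19)·det([[0, x + 4, 8], [0, 0, -1], [0, 0, x - 7]]) - (-9)·det([[0, x + 4, -28], [0, 0, x - 5], [0, 0, 1]]).

Evaluating gives χ_A(x) = x^4 - 4x^3 - 44x^2 + 96x + 576 = (x - 6)^2(x + 4)^2.

χ_A(x) = (x - 6)^2(x + 4)^2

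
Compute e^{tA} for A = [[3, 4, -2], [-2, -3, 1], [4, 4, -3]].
A has Jordan form J = [[-1, 1, 0], [0, -1, 0], [0, 0, -1]] with A = PJP^{-1}, so e^{tA} = P e^{tJ} P^{-1}.

For a Jordan block J_k(λ), e^{tJ_k(λ)} = e^{λt} · (I + tN + t^2 N^2/2! + ... + t^{k-1} N^{k-1}/(k-1)!) where N is the nilpotent superdiagonal part.

Assembling the blocks and conjugating back gives the entries of e^{tA} as shown above.

e^{tA} = [[(4*t + 1)*e^{-t}, 4*t*e^{-t}, -2*t*e^{-t}], [-2*t*e^{-t}, (1 - 2*t)*e^{-t}, t*e^{-t}], [4*t*e^{-t}, 4*t*e^{-t}, (1 - 2*t)*e^{-t}]]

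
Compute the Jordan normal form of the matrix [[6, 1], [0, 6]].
The characteristic polynomial is det(xI - A) = (x - 6)^2, so the eigenvalues are 6 (algebraic multiplicity 2).

For λ = 6: rank(A - 6I) = 1, rank((A - 6I)^2) = 0. The eigenspace has dimension 2 - 1 = 1, so there is 1 Jordan block; the rank sequence gives block sizes [2].

Assembling the blocks gives the Jordan form J above.

J = [[6, 1], [0, 6]]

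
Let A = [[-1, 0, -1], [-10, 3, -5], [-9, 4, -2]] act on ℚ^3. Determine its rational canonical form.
R = [[0, 0, -1], [1, 0, -4], [0, 1, 0]]

The invariant factors of A (the non-unit diagonal entries of the Smith normal form of xI - A over ℚ[x]) are x^3 + 4x + 1, each dividing the next. The characteristic polynomial is their product, x^3 + 4x + 1.

The rational canonical form is the block-diagonal matrix of companion matrices C(f_i):
R = [[0, 0, -1], [1, 0, -4], [0, 1, 0]].

Note the characteristic polynomial does not split into linear factors over ℚ, so A has no Jordan form over ℚ; the rational canonical form exists over any field.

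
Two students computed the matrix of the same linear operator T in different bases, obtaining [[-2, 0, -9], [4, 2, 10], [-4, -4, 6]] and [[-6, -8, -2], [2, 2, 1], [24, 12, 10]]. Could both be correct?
Two matrices over a field are similar if and only if they have the same invariant factors.

Both A and B have characteristic polynomial (x - 4)^2(x + 2) and minimal polynomial (x - 4)^2(x + 2). Computing further, both have invariant factors (x - 4)^2(x + 2). Hence A and B are similar.

Yes.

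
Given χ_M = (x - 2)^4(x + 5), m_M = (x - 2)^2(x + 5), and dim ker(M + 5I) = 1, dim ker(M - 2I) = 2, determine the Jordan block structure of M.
λ = -5: algebraic multiplicity 1 (exponent in χ_M), largest block size 1 (exponent in m_M), 1 block (geometric multiplicity). This forces block sizes [1].
λ = 2: algebraic multiplicity 4 (exponent in χ_M), largest block size 2 (exponent in m_M), 2 blocks (geometric multiplicity). These force block sizes [2, 2].

Jordan blocks: (-5, 1), (2, 2), (2, 2)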